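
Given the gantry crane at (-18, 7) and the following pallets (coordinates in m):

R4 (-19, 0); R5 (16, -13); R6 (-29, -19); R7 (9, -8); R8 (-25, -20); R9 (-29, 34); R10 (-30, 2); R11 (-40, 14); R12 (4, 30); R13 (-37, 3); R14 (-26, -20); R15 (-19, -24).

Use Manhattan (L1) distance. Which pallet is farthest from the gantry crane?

Distances from (-18, 7):
R4: 8 m
R5: 54 m
R6: 37 m
R7: 42 m
R8: 34 m
R9: 38 m
R10: 17 m
R11: 29 m
R12: 45 m
R13: 23 m
R14: 35 m
R15: 32 m
Maximum: R5 at 54 m.

R5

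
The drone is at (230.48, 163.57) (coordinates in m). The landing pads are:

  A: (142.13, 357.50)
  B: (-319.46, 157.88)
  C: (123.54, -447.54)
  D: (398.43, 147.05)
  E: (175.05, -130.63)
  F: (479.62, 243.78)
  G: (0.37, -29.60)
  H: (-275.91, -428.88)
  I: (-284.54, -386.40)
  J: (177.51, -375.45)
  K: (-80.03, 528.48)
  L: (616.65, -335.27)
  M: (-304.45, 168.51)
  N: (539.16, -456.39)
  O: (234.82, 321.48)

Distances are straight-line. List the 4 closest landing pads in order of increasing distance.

Distances from (230.48, 163.57):
A: √((-88.35)² + (193.93)²) = √(7805.7225 + 37608.8449) = 213.11 m
B: √((-549.94)² + (-5.69)²) = √(302434.0036 + 32.3761) = 549.97 m
C: √((-106.94)² + (-611.11)²) = √(11436.1636 + 373455.4321) = 620.40 m
D: √((167.95)² + (-16.52)²) = √(28207.2025 + 272.9104) = 168.76 m
E: √((-55.43)² + (-294.20)²) = √(3072.4849 + 86553.6400) = 299.38 m
F: √((249.14)² + (80.21)²) = √(62070.7396 + 6433.6441) = 261.73 m
G: √((-230.11)² + (-193.17)²) = √(52950.6121 + 37314.6489) = 300.44 m
H: √((-506.39)² + (-592.45)²) = √(256430.8321 + 350997.0025) = 779.38 m
I: √((-515.02)² + (-549.97)²) = √(265245.6004 + 302467.0009) = 753.47 m
J: √((-52.97)² + (-539.02)²) = √(2805.8209 + 290542.5604) = 541.62 m
K: √((-310.51)² + (364.91)²) = √(96416.4601 + 133159.3081) = 479.14 m
L: √((386.17)² + (-498.84)²) = √(149127.2689 + 248841.3456) = 630.85 m
M: √((-534.93)² + (4.94)²) = √(286150.1049 + 24.4036) = 534.95 m
N: √((308.68)² + (-619.96)²) = √(95283.3424 + 384350.4016) = 692.56 m
O: √((4.34)² + (157.91)²) = √(18.8356 + 24935.5681) = 157.97 m
Sorted: O (157.97 m) < D (168.76 m) < A (213.11 m) < F (261.73 m) < E (299.38 m) < G (300.44 m) < …

O, D, A, F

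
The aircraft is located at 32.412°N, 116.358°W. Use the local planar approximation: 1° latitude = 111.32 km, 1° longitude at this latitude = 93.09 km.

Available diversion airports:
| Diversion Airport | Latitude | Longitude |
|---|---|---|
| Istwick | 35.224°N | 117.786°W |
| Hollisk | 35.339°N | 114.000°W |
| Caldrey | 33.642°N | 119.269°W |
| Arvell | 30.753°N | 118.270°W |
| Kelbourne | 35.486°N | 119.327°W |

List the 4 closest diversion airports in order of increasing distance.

Arvell, Caldrey, Istwick, Hollisk

Distances from 32.412°N, 116.358°W:
Istwick: √((2.812·111.32)² + (-1.428·93.09)²) = √(97988.93285 + 17671.05487) = 340.088 km
Hollisk: √((2.927·111.32)² + (2.358·93.09)²) = √(106167.56096 + 48182.98062) = 392.875 km
Caldrey: √((1.230·111.32)² + (-2.911·93.09)²) = √(18748.07224 + 73432.86481) = 303.613 km
Arvell: √((-1.659·111.32)² + (-1.912·93.09)²) = √(34106.65808 + 31679.75662) = 256.489 km
Kelbourne: √((3.074·111.32)² + (-2.969·93.09)²) = √(117099.25220 + 76388.23154) = 439.872 km
Sorted: Arvell (256.489 km) < Caldrey (303.613 km) < Istwick (340.088 km) < Hollisk (392.875 km) < Kelbourne (439.872 km)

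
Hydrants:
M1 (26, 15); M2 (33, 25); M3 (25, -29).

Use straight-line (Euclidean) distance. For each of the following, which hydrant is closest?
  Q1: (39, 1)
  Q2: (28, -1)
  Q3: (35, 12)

Q1→M1; Q2→M1; Q3→M1

Q1 at (39, 1):
  M1: 19.1
  M2: 24.7
  M3: 33.1
  → nearest: M1 (19.1)
Q2 at (28, -1):
  M1: 16.1
  M2: 26.5
  M3: 28.2
  → nearest: M1 (16.1)
Q3 at (35, 12):
  M1: 9.5
  M2: 13.2
  M3: 42.2
  → nearest: M1 (9.5)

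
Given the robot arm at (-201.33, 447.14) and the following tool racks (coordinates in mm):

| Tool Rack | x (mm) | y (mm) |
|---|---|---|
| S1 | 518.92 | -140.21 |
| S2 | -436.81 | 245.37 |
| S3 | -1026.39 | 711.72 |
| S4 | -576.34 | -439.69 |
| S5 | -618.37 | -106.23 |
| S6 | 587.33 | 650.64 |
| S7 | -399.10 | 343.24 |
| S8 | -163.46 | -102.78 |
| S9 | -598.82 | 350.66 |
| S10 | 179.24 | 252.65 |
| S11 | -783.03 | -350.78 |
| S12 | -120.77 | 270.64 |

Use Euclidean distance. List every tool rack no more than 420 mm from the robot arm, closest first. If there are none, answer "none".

Distances from (-201.33, 447.14):
S1: √((720.25)² + (-587.35)²) = √(518760.0625 + 344980.0225) = 929.38 mm
S2: √((-235.48)² + (-201.77)²) = √(55450.8304 + 40711.1329) = 310.10 mm
S3: √((-825.06)² + (264.58)²) = √(680724.0036 + 70002.5764) = 866.44 mm
S4: √((-375.01)² + (-886.83)²) = √(140632.5001 + 786467.4489) = 962.86 mm
S5: √((-417.04)² + (-553.37)²) = √(173922.3616 + 306218.3569) = 692.92 mm
S6: √((788.66)² + (203.50)²) = √(621984.5956 + 41412.2500) = 814.49 mm
S7: √((-197.77)² + (-103.90)²) = √(39112.9729 + 10795.2100) = 223.40 mm
S8: √((37.87)² + (-549.92)²) = √(1434.1369 + 302412.0064) = 551.22 mm
S9: √((-397.49)² + (-96.48)²) = √(157998.3001 + 9308.3904) = 409.03 mm
S10: √((380.57)² + (-194.49)²) = √(144833.5249 + 37826.3601) = 427.39 mm
S11: √((-581.70)² + (-797.92)²) = √(338374.8900 + 636676.3264) = 987.45 mm
S12: √((80.56)² + (-176.50)²) = √(6489.9136 + 31152.2500) = 194.02 mm
Threshold 420 mm: S12 (194.02 mm), S7 (223.40 mm), S2 (310.10 mm), S9 (409.03 mm) are within range.

S12, S7, S2, S9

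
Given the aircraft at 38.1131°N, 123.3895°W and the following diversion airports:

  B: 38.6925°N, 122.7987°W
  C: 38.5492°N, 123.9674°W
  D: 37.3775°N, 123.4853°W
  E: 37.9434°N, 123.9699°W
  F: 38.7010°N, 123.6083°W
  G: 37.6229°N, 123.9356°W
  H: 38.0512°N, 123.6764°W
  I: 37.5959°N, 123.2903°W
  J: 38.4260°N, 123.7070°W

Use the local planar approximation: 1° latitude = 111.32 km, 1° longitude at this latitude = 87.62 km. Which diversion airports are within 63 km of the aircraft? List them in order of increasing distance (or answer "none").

H, J, E, I

Distances from 38.1131°N, 123.3895°W:
B: 82.7031 km
C: 70.1480 km
D: 82.3161 km
E: 54.2500 km
F: 68.1952 km
G: 72.5764 km
H: 26.0655 km
I: 58.2271 km
J: 44.5779 km
Threshold 63 km: H (26.0655 km), J (44.5779 km), E (54.2500 km), I (58.2271 km) are within range.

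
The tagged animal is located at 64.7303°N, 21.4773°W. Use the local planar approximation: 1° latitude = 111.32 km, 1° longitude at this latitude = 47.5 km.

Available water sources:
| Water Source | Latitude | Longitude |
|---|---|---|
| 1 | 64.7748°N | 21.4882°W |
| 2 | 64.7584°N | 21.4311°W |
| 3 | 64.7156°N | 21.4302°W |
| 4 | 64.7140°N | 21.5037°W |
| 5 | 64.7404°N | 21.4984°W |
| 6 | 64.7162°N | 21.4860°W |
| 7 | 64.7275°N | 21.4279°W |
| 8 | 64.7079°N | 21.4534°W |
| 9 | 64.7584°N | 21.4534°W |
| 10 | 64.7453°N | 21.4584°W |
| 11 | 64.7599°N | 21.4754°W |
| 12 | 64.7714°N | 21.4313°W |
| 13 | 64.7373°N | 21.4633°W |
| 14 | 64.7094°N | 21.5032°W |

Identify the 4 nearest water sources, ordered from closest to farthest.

Distances from 64.7303°N, 21.4773°W:
1: √((0.0445·111.32)² + (-0.0109·47.5)²) = √(24.539540 + 0.268065) = 4.9807 km
2: √((0.0281·111.32)² + (0.0462·47.5)²) = √(9.784960 + 4.815830) = 3.8211 km
3: √((-0.0147·111.32)² + (0.0471·47.5)²) = √(2.677818 + 5.005288) = 2.7718 km
4: √((-0.0163·111.32)² + (-0.0264·47.5)²) = √(3.292468 + 1.572516) = 2.2057 km
5: √((0.0101·111.32)² + (-0.0211·47.5)²) = √(1.264122 + 1.004505) = 1.5062 km
6: √((-0.0141·111.32)² + (-0.0087·47.5)²) = √(2.463682 + 0.170776) = 1.6231 km
7: √((-0.0028·111.32)² + (0.0494·47.5)²) = √(0.097154 + 5.506062) = 2.3671 km
8: √((-0.0224·111.32)² + (0.0239·47.5)²) = √(6.217881 + 1.288793) = 2.7398 km
9: √((0.0281·111.32)² + (0.0239·47.5)²) = √(9.784960 + 1.288793) = 3.3277 km
10: √((0.0150·111.32)² + (0.0189·47.5)²) = √(2.788232 + 0.805955) = 1.8958 km
11: √((0.0296·111.32)² + (0.0019·47.5)²) = √(10.857499 + 0.008145) = 3.2963 km
12: √((0.0411·111.32)² + (0.0460·47.5)²) = √(20.932931 + 4.774225) = 5.0702 km
13: √((0.0070·111.32)² + (0.0140·47.5)²) = √(0.607215 + 0.442225) = 1.0244 km
14: √((-0.0209·111.32)² + (-0.0259·47.5)²) = √(5.413012 + 1.513515) = 2.6318 km
Sorted: 13 (1.0244 km) < 5 (1.5062 km) < 6 (1.6231 km) < 10 (1.8958 km) < 4 (2.2057 km) < 7 (2.3671 km) < …

13, 5, 6, 10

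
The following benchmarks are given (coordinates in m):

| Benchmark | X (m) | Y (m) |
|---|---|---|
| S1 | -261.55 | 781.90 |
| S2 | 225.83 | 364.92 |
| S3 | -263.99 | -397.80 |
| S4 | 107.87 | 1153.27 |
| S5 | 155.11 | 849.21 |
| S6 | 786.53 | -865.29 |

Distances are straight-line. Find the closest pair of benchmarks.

Pairwise distances:
S1–S2: 641.41 m
S1–S3: 1179.70 m
S1–S4: 523.82 m
S1–S5: 422.06 m
S1–S6: 1952.36 m
S2–S3: 906.46 m
S2–S4: 797.13 m
S2–S5: 489.43 m
S2–S6: 1351.96 m
S3–S4: 1595.02 m
S3–S5: 1315.55 m
S3–S6: 1149.84 m
S4–S5: 307.71 m
S4–S6: 2129.59 m
S5–S6: 1827.07 m
Closest pair: S4–S5 at 307.71 m.

S4 and S5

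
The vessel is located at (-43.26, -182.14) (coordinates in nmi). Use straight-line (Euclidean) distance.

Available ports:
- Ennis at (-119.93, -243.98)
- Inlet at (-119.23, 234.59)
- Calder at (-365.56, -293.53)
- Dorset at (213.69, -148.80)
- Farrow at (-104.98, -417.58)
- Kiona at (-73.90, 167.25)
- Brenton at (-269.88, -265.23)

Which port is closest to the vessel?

Ennis

Distances from (-43.26, -182.14):
Ennis: 98.50 nmi
Inlet: 423.60 nmi
Calder: 341.01 nmi
Dorset: 259.10 nmi
Farrow: 243.40 nmi
Kiona: 350.73 nmi
Brenton: 241.37 nmi
Minimum: Ennis at 98.50 nmi.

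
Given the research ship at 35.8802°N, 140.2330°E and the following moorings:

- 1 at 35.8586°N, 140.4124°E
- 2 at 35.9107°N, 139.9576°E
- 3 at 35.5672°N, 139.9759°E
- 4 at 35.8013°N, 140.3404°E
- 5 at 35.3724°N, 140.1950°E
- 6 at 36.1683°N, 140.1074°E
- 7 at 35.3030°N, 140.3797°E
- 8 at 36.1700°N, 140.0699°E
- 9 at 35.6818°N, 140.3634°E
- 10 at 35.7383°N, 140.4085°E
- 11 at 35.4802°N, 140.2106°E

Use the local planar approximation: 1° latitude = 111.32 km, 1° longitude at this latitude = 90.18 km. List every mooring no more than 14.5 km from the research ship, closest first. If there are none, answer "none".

4

Distances from 35.8802°N, 140.2330°E:
1: 16.3560 km
2: 25.0666 km
3: 41.8522 km
4: 13.0748 km
5: 56.6321 km
6: 34.0126 km
7: 65.6017 km
8: 35.4553 km
9: 25.0214 km
10: 22.3608 km
11: 44.5738 km
Threshold 14.5 km: 4 (13.0748 km) is within range.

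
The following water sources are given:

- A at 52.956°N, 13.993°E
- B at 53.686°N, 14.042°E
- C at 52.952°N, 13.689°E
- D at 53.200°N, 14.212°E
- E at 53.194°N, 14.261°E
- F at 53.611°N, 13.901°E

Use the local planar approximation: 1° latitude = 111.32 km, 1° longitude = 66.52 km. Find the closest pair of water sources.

Pairwise distances:
A–B: √((0.730·111.32)² + (0.049·66.52)²) = √(6603.77268 + 10.62421) = 81.329 km
A–C: √((-0.004·111.32)² + (-0.304·66.52)²) = √(0.19827 + 408.93252) = 20.227 km
A–D: √((0.244·111.32)² + (0.219·66.52)²) = √(737.77859 + 212.22313) = 30.822 km
A–E: √((0.238·111.32)² + (0.268·66.52)²) = √(701.94051 + 317.81476) = 31.934 km
A–F: √((0.655·111.32)² + (-0.092·66.52)²) = √(5316.53889 + 37.45244) = 73.171 km
B–C: √((-0.734·111.32)² + (-0.353·66.52)²) = √(6676.34107 + 551.38366) = 85.016 km
B–D: √((-0.486·111.32)² + (0.170·66.52)²) = √(2926.97447 + 127.87991) = 55.271 km
B–E: √((-0.492·111.32)² + (0.219·66.52)²) = √(2999.69156 + 212.22313) = 56.674 km
B–F: √((-0.075·111.32)² + (-0.141·66.52)²) = √(69.70580 + 87.97164) = 12.557 km
C–D: √((0.248·111.32)² + (0.523·66.52)²) = √(762.16633 + 1210.34132) = 44.413 km
C–E: √((0.242·111.32)² + (0.572·66.52)²) = √(725.73343 + 1447.75988) = 46.621 km
C–F: √((0.659·111.32)² + (0.212·66.52)²) = √(5381.67199 + 198.87317) = 74.703 km
D–E: √((-0.006·111.32)² + (0.049·66.52)²) = √(0.44612 + 10.62421) = 3.327 km
D–F: √((0.411·111.32)² + (-0.311·66.52)²) = √(2093.29309 + 427.98176) = 50.212 km
E–F: √((0.417·111.32)² + (-0.360·66.52)²) = √(2154.85725 + 573.46839) = 52.233 km
Closest pair: D–E at 3.327 km.

D and E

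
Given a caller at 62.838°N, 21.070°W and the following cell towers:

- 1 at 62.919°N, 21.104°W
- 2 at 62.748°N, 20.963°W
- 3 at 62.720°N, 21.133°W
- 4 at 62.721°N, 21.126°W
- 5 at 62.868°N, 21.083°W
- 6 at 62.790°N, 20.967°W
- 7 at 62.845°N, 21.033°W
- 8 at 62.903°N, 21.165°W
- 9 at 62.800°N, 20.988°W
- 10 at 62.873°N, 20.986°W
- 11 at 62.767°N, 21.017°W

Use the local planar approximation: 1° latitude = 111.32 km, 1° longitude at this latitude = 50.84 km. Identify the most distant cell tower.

Distances from 62.838°N, 21.070°W:
1: 9.181 km
2: 11.400 km
3: 13.521 km
4: 13.332 km
5: 3.404 km
6: 7.481 km
7: 2.036 km
8: 8.700 km
9: 5.939 km
10: 5.781 km
11: 8.350 km
Maximum: 3 at 13.521 km.

3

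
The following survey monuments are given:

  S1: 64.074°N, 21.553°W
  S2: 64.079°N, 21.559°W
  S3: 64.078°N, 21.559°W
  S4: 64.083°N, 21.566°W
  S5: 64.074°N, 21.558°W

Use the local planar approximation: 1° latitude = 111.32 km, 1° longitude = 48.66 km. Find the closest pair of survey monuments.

Pairwise distances:
S1–S2: √((0.005·111.32)² + (-0.006·48.66)²) = √(0.30980 + 0.08524) = 0.629 km
S1–S3: √((0.004·111.32)² + (-0.006·48.66)²) = √(0.19827 + 0.08524) = 0.532 km
S1–S4: √((0.009·111.32)² + (-0.013·48.66)²) = √(1.00376 + 0.40016) = 1.185 km
S1–S5: √((0.000·111.32)² + (-0.005·48.66)²) = √(0.00000 + 0.05919) = 0.243 km
S2–S3: √((-0.001·111.32)² + (0.000·48.66)²) = √(0.01239 + 0.00000) = 0.111 km
S2–S4: √((0.004·111.32)² + (-0.007·48.66)²) = √(0.19827 + 0.11602) = 0.561 km
S2–S5: √((-0.005·111.32)² + (0.001·48.66)²) = √(0.30980 + 0.00237) = 0.559 km
S3–S4: √((0.005·111.32)² + (-0.007·48.66)²) = √(0.30980 + 0.11602) = 0.653 km
S3–S5: √((-0.004·111.32)² + (0.001·48.66)²) = √(0.19827 + 0.00237) = 0.448 km
S4–S5: √((-0.009·111.32)² + (0.008·48.66)²) = √(1.00376 + 0.15154) = 1.075 km
Closest pair: S2–S3 at 0.111 km.

S2 and S3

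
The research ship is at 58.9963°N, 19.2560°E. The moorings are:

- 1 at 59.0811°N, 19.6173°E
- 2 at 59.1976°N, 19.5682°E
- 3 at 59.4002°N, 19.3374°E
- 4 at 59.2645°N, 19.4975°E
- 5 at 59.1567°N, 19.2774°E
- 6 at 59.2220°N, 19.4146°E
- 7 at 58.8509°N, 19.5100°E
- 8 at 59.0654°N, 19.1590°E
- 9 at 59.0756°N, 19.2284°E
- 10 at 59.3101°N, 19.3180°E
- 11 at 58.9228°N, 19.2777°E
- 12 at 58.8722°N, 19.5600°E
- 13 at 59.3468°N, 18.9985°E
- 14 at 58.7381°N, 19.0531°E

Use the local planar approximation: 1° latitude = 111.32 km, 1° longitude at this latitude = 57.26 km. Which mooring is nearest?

Distances from 58.9963°N, 19.2560°E:
1: √((0.0848·111.32)² + (0.3613·57.26)²) = √(89.112392 + 427.994916) = 22.7400 km
2: √((0.2013·111.32)² + (0.3122·57.26)²) = √(502.150553 + 319.571826) = 28.6657 km
3: √((0.4039·111.32)² + (0.0814·57.26)²) = √(2021.594753 + 21.724585) = 45.2031 km
4: √((0.2682·111.32)² + (0.2415·57.26)²) = √(891.382169 + 191.221604) = 32.9029 km
5: √((0.1604·111.32)² + (0.0214·57.26)²) = √(318.827022 + 1.501517) = 17.8977 km
6: √((0.2257·111.32)² + (0.1586·57.26)²) = √(631.261806 + 82.472480) = 26.7158 km
7: √((-0.1454·111.32)² + (0.2540·57.26)²) = √(261.984265 + 211.529100) = 21.7604 km
8: √((0.0691·111.32)² + (-0.0970·57.26)²) = √(59.170125 + 30.849360) = 9.4879 km
9: √((0.0793·111.32)² + (-0.0276·57.26)²) = √(77.927864 + 2.497588) = 8.9680 km
10: √((0.3138·111.32)² + (0.0620·57.26)²) = √(1220.259715 + 12.603352) = 35.1121 km
11: √((-0.0735·111.32)² + (0.0217·57.26)²) = √(66.945451 + 1.543911) = 8.2758 km
12: √((-0.1241·111.32)² + (0.3040·57.26)²) = √(190.849031 + 303.005042) = 22.2228 km
13: √((0.3505·111.32)² + (-0.2575·57.26)²) = √(1522.377792 + 217.398806) = 41.7106 km
14: √((-0.2582·111.32)² + (-0.2029·57.26)²) = √(826.149931 + 134.979179) = 31.0021 km
Minimum: 11 at 8.2758 km.

11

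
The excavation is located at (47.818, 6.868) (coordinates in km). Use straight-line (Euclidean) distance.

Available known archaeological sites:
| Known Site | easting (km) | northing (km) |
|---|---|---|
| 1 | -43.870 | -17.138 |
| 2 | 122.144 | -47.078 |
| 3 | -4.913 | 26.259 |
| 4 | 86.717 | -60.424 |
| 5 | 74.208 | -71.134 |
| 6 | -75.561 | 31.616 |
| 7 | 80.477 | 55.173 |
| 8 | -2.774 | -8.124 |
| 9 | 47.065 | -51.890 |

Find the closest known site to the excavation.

Distances from (47.818, 6.868):
1: √((-91.688)² + (-24.006)²) = √(8406.68934 + 576.28804) = 94.779 km
2: √((74.326)² + (-53.946)²) = √(5524.35428 + 2910.17092) = 91.840 km
3: √((-52.731)² + (19.391)²) = √(2780.55836 + 376.01088) = 56.183 km
4: √((38.899)² + (-67.292)²) = √(1513.13220 + 4528.21326) = 77.726 km
5: √((26.390)² + (-78.002)²) = √(696.43210 + 6084.31200) = 82.345 km
6: √((-123.379)² + (24.748)²) = √(15222.37764 + 612.46350) = 125.837 km
7: √((32.659)² + (48.305)²) = √(1066.61028 + 2333.37302) = 58.309 km
8: √((-50.592)² + (-14.992)²) = √(2559.55046 + 224.76006) = 52.767 km
9: √((-0.753)² + (-58.758)²) = √(0.56701 + 3452.50256) = 58.763 km
Minimum: 8 at 52.767 km.

8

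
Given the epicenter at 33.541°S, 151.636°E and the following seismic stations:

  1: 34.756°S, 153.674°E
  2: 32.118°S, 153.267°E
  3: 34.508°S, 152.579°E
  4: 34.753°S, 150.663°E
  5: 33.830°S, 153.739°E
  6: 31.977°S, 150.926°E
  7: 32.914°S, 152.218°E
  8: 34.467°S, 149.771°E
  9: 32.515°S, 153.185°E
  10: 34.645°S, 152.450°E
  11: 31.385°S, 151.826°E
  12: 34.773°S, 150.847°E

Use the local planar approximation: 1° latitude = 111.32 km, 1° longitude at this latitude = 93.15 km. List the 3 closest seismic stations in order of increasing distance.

Distances from 33.541°S, 151.636°E:
1: 233.094 km
2: 219.489 km
3: 138.938 km
4: 162.536 km
5: 198.519 km
6: 186.243 km
7: 88.379 km
8: 202.006 km
9: 184.023 km
10: 144.406 km
11: 240.658 km
12: 155.598 km
Sorted: 7 (88.379 km) < 3 (138.938 km) < 10 (144.406 km) < 12 (155.598 km) < 4 (162.536 km) < …

7, 3, 10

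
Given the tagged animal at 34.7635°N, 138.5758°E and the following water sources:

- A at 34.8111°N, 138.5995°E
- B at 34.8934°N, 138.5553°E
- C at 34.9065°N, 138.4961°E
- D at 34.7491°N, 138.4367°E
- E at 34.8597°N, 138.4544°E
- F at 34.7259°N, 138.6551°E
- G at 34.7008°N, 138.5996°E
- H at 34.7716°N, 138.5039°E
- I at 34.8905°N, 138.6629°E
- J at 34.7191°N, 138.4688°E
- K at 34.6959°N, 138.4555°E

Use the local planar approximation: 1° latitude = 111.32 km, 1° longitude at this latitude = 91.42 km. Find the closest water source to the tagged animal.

Distances from 34.7635°N, 138.5758°E:
A: √((0.0476·111.32)² + (0.0237·91.42)²) = √(28.077621 + 4.694390) = 5.7247 km
B: √((0.1299·111.32)² + (-0.0205·91.42)²) = √(209.105135 + 3.512288) = 14.5814 km
C: √((0.1430·111.32)² + (-0.0797·91.42)²) = √(253.406920 + 53.088332) = 17.5070 km
D: √((-0.0144·111.32)² + (-0.1391·91.42)²) = √(2.569635 + 161.709932) = 12.8172 km
E: √((0.0962·111.32)² + (-0.1214·91.42)²) = √(114.682338 + 123.174216) = 15.4226 km
F: √((-0.0376·111.32)² + (0.0793·91.42)²) = √(17.519515 + 52.556787) = 8.3712 km
G: √((-0.0627·111.32)² + (0.0238·91.42)²) = √(48.717105 + 4.734088) = 7.3110 km
H: √((0.0081·111.32)² + (-0.0719·91.42)²) = √(0.813048 + 43.205617) = 6.6347 km
I: √((0.1270·111.32)² + (0.0871·91.42)²) = √(199.872865 + 63.404305) = 16.2258 km
J: √((-0.0444·111.32)² + (-0.1070·91.42)²) = √(24.429374 + 95.686350) = 10.9597 km
K: √((-0.0676·111.32)² + (-0.1203·91.42)²) = √(56.629117 + 120.952177) = 13.3260 km
Minimum: A at 5.7247 km.

A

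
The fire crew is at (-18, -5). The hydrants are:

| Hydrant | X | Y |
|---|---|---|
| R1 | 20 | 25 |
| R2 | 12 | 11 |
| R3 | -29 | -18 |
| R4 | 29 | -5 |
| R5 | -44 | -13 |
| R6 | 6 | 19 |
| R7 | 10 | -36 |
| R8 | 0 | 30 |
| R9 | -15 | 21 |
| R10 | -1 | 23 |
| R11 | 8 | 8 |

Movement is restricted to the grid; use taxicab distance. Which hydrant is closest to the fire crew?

Distances from (-18, -5):
R1: 68
R2: 46
R3: 24
R4: 47
R5: 34
R6: 48
R7: 59
R8: 53
R9: 29
R10: 45
R11: 39
Minimum: R3 at 24.

R3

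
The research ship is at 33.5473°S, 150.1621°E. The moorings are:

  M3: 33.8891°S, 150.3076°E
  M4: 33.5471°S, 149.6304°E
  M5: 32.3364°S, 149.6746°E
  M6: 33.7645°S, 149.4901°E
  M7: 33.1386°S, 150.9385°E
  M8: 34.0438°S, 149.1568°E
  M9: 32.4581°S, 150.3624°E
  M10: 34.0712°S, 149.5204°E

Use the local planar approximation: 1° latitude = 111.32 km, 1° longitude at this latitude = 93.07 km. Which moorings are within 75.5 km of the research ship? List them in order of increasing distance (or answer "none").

M3, M4, M6

Distances from 33.5473°S, 150.1621°E:
M3: 40.3871 km
M4: 49.4853 km
M5: 142.2284 km
M6: 67.0540 km
M7: 85.3895 km
M8: 108.6688 km
M9: 122.6745 km
M10: 83.4753 km
Threshold 75.5 km: M3 (40.3871 km), M4 (49.4853 km), M6 (67.0540 km) are within range.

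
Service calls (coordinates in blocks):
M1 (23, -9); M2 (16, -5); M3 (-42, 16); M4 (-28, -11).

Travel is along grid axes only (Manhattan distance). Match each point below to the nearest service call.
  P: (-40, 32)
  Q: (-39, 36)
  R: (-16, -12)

P at (-40, 32):
  M1: |63| + |-41| = 63 + 41 = 104 blocks
  M2: |56| + |-37| = 56 + 37 = 93 blocks
  M3: |-2| + |-16| = 2 + 16 = 18 blocks
  M4: |12| + |-43| = 12 + 43 = 55 blocks
  → nearest: M3 (18 blocks)
Q at (-39, 36):
  M1: |62| + |-45| = 62 + 45 = 107 blocks
  M2: |55| + |-41| = 55 + 41 = 96 blocks
  M3: |-3| + |-20| = 3 + 20 = 23 blocks
  M4: |11| + |-47| = 11 + 47 = 58 blocks
  → nearest: M3 (23 blocks)
R at (-16, -12):
  M1: |39| + |3| = 39 + 3 = 42 blocks
  M2: |32| + |7| = 32 + 7 = 39 blocks
  M3: |-26| + |28| = 26 + 28 = 54 blocks
  M4: |-12| + |1| = 12 + 1 = 13 blocks
  → nearest: M4 (13 blocks)

P→M3; Q→M3; R→M4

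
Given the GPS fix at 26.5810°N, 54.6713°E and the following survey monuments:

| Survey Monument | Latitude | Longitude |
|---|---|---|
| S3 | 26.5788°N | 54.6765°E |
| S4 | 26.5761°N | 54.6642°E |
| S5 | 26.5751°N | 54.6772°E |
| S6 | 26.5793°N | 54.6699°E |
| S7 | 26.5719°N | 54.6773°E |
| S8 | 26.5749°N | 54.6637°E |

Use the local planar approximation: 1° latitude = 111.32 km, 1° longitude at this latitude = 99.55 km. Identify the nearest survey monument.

Distances from 26.5810°N, 54.6713°E:
S3: √((-0.0022·111.32)² + (0.0052·99.55)²) = √(0.059978 + 0.267972) = 0.5727 km
S4: √((-0.0049·111.32)² + (-0.0071·99.55)²) = √(0.297535 + 0.499573) = 0.8928 km
S5: √((-0.0059·111.32)² + (0.0059·99.55)²) = √(0.431370 + 0.344974) = 0.8811 km
S6: √((-0.0017·111.32)² + (-0.0014·99.55)²) = √(0.035813 + 0.019424) = 0.2350 km
S7: √((-0.0091·111.32)² + (0.0060·99.55)²) = √(1.026193 + 0.356767) = 1.1760 km
S8: √((-0.0061·111.32)² + (-0.0076·99.55)²) = √(0.461112 + 0.572413) = 1.0166 km
Minimum: S6 at 0.2350 km.

S6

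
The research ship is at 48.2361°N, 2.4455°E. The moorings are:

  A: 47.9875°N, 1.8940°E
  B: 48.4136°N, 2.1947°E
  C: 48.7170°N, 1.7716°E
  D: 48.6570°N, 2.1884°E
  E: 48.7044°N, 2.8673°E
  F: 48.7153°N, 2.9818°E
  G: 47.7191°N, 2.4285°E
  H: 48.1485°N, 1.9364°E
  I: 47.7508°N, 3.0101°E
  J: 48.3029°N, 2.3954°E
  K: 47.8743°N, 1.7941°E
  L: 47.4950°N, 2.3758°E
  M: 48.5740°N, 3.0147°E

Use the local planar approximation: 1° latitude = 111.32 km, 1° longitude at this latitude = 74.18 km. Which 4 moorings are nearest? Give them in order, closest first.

Distances from 48.2361°N, 2.4455°E:
A: 49.3914 km
B: 27.1395 km
C: 73.2452 km
D: 50.5874 km
E: 60.8002 km
F: 66.5455 km
G: 57.5663 km
H: 39.0037 km
I: 68.3568 km
J: 8.3132 km
K: 62.9049 km
L: 82.6611 km
M: 56.5482 km
Sorted: J (8.3132 km) < B (27.1395 km) < H (39.0037 km) < A (49.3914 km) < D (50.5874 km) < M (56.5482 km) < …

J, B, H, A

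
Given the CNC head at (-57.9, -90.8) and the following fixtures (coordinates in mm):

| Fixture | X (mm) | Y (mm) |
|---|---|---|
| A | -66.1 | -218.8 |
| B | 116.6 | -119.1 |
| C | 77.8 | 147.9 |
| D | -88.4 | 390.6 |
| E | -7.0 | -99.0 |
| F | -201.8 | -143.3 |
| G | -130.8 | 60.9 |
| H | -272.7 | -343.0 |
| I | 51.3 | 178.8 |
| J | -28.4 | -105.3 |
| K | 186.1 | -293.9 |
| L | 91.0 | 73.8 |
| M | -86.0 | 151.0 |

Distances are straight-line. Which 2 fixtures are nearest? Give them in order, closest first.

Distances from (-57.9, -90.8):
A: √((-8.2)² + (-128.0)²) = √(67.240 + 16384.000) = 128.3 mm
B: √((174.5)² + (-28.3)²) = √(30450.250 + 800.890) = 176.8 mm
C: √((135.7)² + (238.7)²) = √(18414.490 + 56977.690) = 274.6 mm
D: √((-30.5)² + (481.4)²) = √(930.250 + 231745.960) = 482.4 mm
E: √((50.9)² + (-8.2)²) = √(2590.810 + 67.240) = 51.6 mm
F: √((-143.9)² + (-52.5)²) = √(20707.210 + 2756.250) = 153.2 mm
G: √((-72.9)² + (151.7)²) = √(5314.410 + 23012.890) = 168.3 mm
H: √((-214.8)² + (-252.2)²) = √(46139.040 + 63604.840) = 331.3 mm
I: √((109.2)² + (269.6)²) = √(11924.640 + 72684.160) = 290.9 mm
J: √((29.5)² + (-14.5)²) = √(870.250 + 210.250) = 32.9 mm
K: √((244.0)² + (-203.1)²) = √(59536.000 + 41249.610) = 317.5 mm
L: √((148.9)² + (164.6)²) = √(22171.210 + 27093.160) = 222.0 mm
M: √((-28.1)² + (241.8)²) = √(789.610 + 58467.240) = 243.4 mm
Sorted: J (32.9 mm) < E (51.6 mm) < A (128.3 mm) < F (153.2 mm) < …

J, E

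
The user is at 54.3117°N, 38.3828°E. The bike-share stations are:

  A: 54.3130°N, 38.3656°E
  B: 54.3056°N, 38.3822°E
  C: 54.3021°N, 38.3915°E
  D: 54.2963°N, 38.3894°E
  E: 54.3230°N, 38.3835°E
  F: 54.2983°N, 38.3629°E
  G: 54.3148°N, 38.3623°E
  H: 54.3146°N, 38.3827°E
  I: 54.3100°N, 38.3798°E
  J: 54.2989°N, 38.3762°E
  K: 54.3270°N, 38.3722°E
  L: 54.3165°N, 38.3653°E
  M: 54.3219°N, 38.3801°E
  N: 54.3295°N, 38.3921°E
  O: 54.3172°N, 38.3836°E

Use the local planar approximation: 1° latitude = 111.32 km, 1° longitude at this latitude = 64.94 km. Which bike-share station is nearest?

Distances from 54.3117°N, 38.3828°E:
A: 1.1263 km
B: 0.6802 km
C: 1.2088 km
D: 1.7671 km
E: 1.2587 km
F: 1.9736 km
G: 1.3753 km
H: 0.3229 km
I: 0.2716 km
J: 1.4880 km
K: 1.8370 km
L: 1.2558 km
M: 1.1489 km
N: 2.0715 km
O: 0.6145 km
Minimum: I at 0.2716 km.

I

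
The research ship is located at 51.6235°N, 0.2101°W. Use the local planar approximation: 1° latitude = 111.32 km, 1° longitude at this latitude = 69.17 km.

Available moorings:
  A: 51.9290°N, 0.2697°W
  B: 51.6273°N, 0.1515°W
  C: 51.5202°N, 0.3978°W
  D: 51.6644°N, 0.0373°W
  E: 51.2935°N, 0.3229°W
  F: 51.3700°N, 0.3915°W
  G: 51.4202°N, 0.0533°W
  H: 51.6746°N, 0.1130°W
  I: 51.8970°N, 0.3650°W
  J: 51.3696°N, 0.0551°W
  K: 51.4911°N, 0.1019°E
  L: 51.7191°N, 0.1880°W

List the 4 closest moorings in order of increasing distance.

B, H, L, D

Distances from 51.6235°N, 0.2101°W:
A: √((0.3055·111.32)² + (-0.0596·69.17)²) = √(1156.561748 + 16.995270) = 34.2572 km
B: √((0.0038·111.32)² + (0.0586·69.17)²) = √(0.178943 + 16.429744) = 4.0754 km
C: √((-0.1033·111.32)² + (-0.1877·69.17)²) = √(132.235188 + 168.563716) = 17.3436 km
D: √((0.0409·111.32)² + (0.1728·69.17)²) = √(20.729700 + 142.864073) = 12.7904 km
E: √((-0.3300·111.32)² + (-0.1128·69.17)²) = √(1349.504307 + 60.877071) = 37.5550 km
F: √((-0.2535·111.32)² + (-0.1814·69.17)²) = √(796.346953 + 157.438200) = 30.8834 km
G: √((-0.2033·111.32)² + (0.1568·69.17)²) = √(512.178274 + 117.632592) = 25.0960 km
H: √((0.0511·111.32)² + (0.0971·69.17)²) = √(32.358486 + 45.110123) = 8.8016 km
I: √((0.2735·111.32)² + (-0.1549·69.17)²) = √(926.960134 + 114.799075) = 32.2763 km
J: √((-0.2539·111.32)² + (0.1550·69.17)²) = √(798.862062 + 114.947346) = 30.2293 km
K: √((-0.1324·111.32)² + (0.3120·69.17)²) = √(217.231282 + 465.741287) = 26.1337 km
L: √((0.0956·111.32)² + (0.0221·69.17)²) = √(113.256251 + 2.336792) = 10.7514 km
Sorted: B (4.0754 km) < H (8.8016 km) < L (10.7514 km) < D (12.7904 km) < C (17.3436 km) < G (25.0960 km) < …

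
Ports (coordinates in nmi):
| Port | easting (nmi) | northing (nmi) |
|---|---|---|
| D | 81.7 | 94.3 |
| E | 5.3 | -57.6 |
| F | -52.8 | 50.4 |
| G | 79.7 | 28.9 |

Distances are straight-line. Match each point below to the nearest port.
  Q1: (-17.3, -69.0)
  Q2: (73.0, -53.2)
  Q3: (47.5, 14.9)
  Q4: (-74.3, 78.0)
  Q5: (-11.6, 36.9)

Q1 at (-17.3, -69.0):
  D: √((99.0)² + (163.3)²) = √(9801.000 + 26666.890) = 191.0 nmi
  E: √((22.6)² + (11.4)²) = √(510.760 + 129.960) = 25.3 nmi
  F: √((-35.5)² + (119.4)²) = √(1260.250 + 14256.360) = 124.6 nmi
  G: √((97.0)² + (97.9)²) = √(9409.000 + 9584.410) = 137.8 nmi
  → nearest: E (25.3 nmi)
Q2 at (73.0, -53.2):
  D: √((8.7)² + (147.5)²) = √(75.690 + 21756.250) = 147.8 nmi
  E: √((-67.7)² + (-4.4)²) = √(4583.290 + 19.360) = 67.8 nmi
  F: √((-125.8)² + (103.6)²) = √(15825.640 + 10732.960) = 163.0 nmi
  G: √((6.7)² + (82.1)²) = √(44.890 + 6740.410) = 82.4 nmi
  → nearest: E (67.8 nmi)
Q3 at (47.5, 14.9):
  D: √((34.2)² + (79.4)²) = √(1169.640 + 6304.360) = 86.5 nmi
  E: √((-42.2)² + (-72.5)²) = √(1780.840 + 5256.250) = 83.9 nmi
  F: √((-100.3)² + (35.5)²) = √(10060.090 + 1260.250) = 106.4 nmi
  G: √((32.2)² + (14.0)²) = √(1036.840 + 196.000) = 35.1 nmi
  → nearest: G (35.1 nmi)
Q4 at (-74.3, 78.0):
  D: √((156.0)² + (16.3)²) = √(24336.000 + 265.690) = 156.8 nmi
  E: √((79.6)² + (-135.6)²) = √(6336.160 + 18387.360) = 157.2 nmi
  F: √((21.5)² + (-27.6)²) = √(462.250 + 761.760) = 35.0 nmi
  G: √((154.0)² + (-49.1)²) = √(23716.000 + 2410.810) = 161.6 nmi
  → nearest: F (35.0 nmi)
Q5 at (-11.6, 36.9):
  D: √((93.3)² + (57.4)²) = √(8704.890 + 3294.760) = 109.5 nmi
  E: √((16.9)² + (-94.5)²) = √(285.610 + 8930.250) = 96.0 nmi
  F: √((-41.2)² + (13.5)²) = √(1697.440 + 182.250) = 43.4 nmi
  G: √((91.3)² + (-8.0)²) = √(8335.690 + 64.000) = 91.6 nmi
  → nearest: F (43.4 nmi)

Q1→E; Q2→E; Q3→G; Q4→F; Q5→F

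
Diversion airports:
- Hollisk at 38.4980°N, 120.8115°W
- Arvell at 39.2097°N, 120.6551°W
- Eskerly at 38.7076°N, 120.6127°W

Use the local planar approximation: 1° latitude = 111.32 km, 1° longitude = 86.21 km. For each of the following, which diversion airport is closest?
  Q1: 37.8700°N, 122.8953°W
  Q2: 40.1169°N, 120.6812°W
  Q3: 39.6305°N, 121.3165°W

Q1 at 37.8700°N, 122.8953°W:
  Hollisk: √((0.6280·111.32)² + (2.0838·86.21)²) = √(4887.262688 + 32272.109733) = 192.7677 km
  Arvell: √((1.3397·111.32)² + (2.2402·86.21)²) = √(22241.368726 + 37298.286104) = 244.0075 km
  Eskerly: √((0.8376·111.32)² + (2.2826·86.21)²) = √(8694.001938 + 38723.527836) = 217.7557 km
  → nearest: Hollisk (192.7677 km)
Q2 at 40.1169°N, 120.6812°W:
  Hollisk: √((-1.6189·111.32)² + (-0.1303·86.21)²) = √(32477.787914 + 126.183951) = 180.5657 km
  Arvell: √((-0.9072·111.32)² + (0.0261·86.21)²) = √(10198.879918 + 5.062865) = 101.0146 km
  Eskerly: √((-1.4093·111.32)² + (0.0685·86.21)²) = √(24612.362288 + 34.873572) = 156.9944 km
  → nearest: Arvell (101.0146 km)
Q3 at 39.6305°N, 121.3165°W:
  Hollisk: √((-1.1325·111.32)² + (0.5050·86.21)²) = √(15893.619686 + 1895.387650) = 133.3754 km
  Arvell: √((-0.4208·111.32)² + (0.6614·86.21)²) = √(2194.309370 + 3251.199888) = 73.7937 km
  Eskerly: √((-0.9229·111.32)² + (0.7038·86.21)²) = √(10554.938017 + 3681.406842) = 119.3162 km
  → nearest: Arvell (73.7937 km)

Q1→Hollisk; Q2→Arvell; Q3→Arvell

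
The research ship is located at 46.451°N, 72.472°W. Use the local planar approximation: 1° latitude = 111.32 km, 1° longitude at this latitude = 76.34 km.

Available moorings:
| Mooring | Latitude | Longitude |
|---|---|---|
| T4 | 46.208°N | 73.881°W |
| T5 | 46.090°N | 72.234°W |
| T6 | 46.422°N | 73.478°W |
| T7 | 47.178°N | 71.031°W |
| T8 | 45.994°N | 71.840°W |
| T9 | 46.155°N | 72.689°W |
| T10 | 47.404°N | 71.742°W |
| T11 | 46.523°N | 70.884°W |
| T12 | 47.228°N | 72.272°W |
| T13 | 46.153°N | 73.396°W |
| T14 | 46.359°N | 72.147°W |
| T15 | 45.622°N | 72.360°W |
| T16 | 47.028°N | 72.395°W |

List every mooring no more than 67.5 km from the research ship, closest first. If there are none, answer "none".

Distances from 46.451°N, 72.472°W:
T4: √((-0.243·111.32)² + (-1.409·76.34)²) = √(731.74362 + 11569.81188) = 110.912 km
T5: √((-0.361·111.32)² + (0.238·76.34)²) = √(1614.95639 + 330.10965) = 44.103 km
T6: √((-0.029·111.32)² + (-1.006·76.34)²) = √(10.42179 + 5897.93895) = 76.866 km
T7: √((0.727·111.32)² + (1.441·76.34)²) = √(6549.60663 + 12101.30684) = 136.568 km
T8: √((-0.457·111.32)² + (0.632·76.34)²) = √(2588.08655 + 2327.76143) = 70.113 km
T9: √((-0.296·111.32)² + (-0.217·76.34)²) = √(1085.74995 + 274.42507) = 36.881 km
T10: √((0.953·111.32)² + (0.730·76.34)²) = √(11254.65526 + 3105.63228) = 119.834 km
T11: √((0.072·111.32)² + (1.588·76.34)²) = √(64.24087 + 14696.20859) = 121.493 km
T12: √((0.777·111.32)² + (0.200·76.34)²) = √(7481.49574 + 233.11182) = 87.833 km
T13: √((-0.298·111.32)² + (-0.924·76.34)²) = √(1100.47181 + 4975.63202) = 77.949 km
T14: √((-0.092·111.32)² + (0.325·76.34)²) = √(104.88709 + 615.56091) = 26.841 km
T15: √((-0.829·111.32)² + (0.112·76.34)²) = √(8516.38834 + 73.10387) = 92.680 km
T16: √((0.577·111.32)² + (0.077·76.34)²) = √(4125.70358 + 34.55300) = 64.500 km
Threshold 67.5 km: T14 (26.841 km), T9 (36.881 km), T5 (44.103 km), T16 (64.500 km) are within range.

T14, T9, T5, T16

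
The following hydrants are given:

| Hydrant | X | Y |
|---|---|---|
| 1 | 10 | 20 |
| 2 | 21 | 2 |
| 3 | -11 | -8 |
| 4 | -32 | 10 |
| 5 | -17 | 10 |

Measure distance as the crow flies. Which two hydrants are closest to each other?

4 and 5

Pairwise distances:
1–2: 21.1
1–3: 35.0
1–4: 43.2
1–5: 28.8
2–3: 33.5
2–4: 53.6
2–5: 38.8
3–4: 27.7
3–5: 19.0
4–5: 15.0
Closest pair: 4–5 at 15.0.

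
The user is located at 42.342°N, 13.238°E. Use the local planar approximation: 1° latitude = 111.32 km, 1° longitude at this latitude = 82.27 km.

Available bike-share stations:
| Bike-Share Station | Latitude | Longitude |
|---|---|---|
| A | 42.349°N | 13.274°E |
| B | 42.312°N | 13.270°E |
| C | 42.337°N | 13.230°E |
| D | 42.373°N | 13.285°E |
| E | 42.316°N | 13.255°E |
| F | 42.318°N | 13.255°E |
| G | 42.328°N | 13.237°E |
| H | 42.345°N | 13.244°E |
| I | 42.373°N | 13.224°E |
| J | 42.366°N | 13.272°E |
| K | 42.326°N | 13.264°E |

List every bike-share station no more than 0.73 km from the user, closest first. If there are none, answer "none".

H

Distances from 42.342°N, 13.238°E:
A: 3.063 km
B: 4.252 km
C: 0.862 km
D: 5.183 km
E: 3.215 km
F: 3.016 km
G: 1.561 km
H: 0.596 km
I: 3.638 km
J: 3.868 km
K: 2.783 km
Threshold 0.73 km: H (0.596 km) is within range.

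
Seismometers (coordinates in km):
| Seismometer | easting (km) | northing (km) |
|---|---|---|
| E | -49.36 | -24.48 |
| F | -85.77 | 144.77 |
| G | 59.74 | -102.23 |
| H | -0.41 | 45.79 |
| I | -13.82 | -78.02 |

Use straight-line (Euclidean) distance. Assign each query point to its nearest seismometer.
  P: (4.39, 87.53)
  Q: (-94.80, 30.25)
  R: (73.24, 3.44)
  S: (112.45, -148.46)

P→H; Q→E; R→H; S→G

P at (4.39, 87.53):
  E: 124.24 km
  F: 106.80 km
  G: 197.67 km
  H: 42.02 km
  I: 166.55 km
  → nearest: H (42.02 km)
Q at (-94.80, 30.25):
  E: 71.13 km
  F: 114.88 km
  G: 203.55 km
  H: 95.66 km
  I: 135.20 km
  → nearest: E (71.13 km)
R at (73.24, 3.44):
  E: 125.74 km
  F: 212.74 km
  G: 106.53 km
  H: 84.96 km
  I: 119.23 km
  → nearest: H (84.96 km)
S at (112.45, -148.46):
  E: 203.85 km
  F: 353.94 km
  G: 70.11 km
  H: 224.66 km
  I: 144.59 km
  → nearest: G (70.11 km)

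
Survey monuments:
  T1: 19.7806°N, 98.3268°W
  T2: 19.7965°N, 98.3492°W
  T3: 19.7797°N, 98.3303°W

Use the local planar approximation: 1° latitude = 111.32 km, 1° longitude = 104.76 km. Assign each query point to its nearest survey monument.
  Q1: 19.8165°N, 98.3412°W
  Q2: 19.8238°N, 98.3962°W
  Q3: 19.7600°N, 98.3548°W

Q1→T2; Q2→T2; Q3→T3

Q1 at 19.8165°N, 98.3412°W:
  T1: √((-0.0359·111.32)² + (0.0144·104.76)²) = √(15.971117 + 2.275705) = 4.2716 km
  T2: √((-0.0200·111.32)² + (-0.0080·104.76)²) = √(4.956857 + 0.702378) = 2.3789 km
  T3: √((-0.0368·111.32)² + (0.0109·104.76)²) = √(16.781935 + 1.303899) = 4.2527 km
  → nearest: T2 (2.3789 km)
Q2 at 19.8238°N, 98.3962°W:
  T1: √((-0.0432·111.32)² + (0.0694·104.76)²) = √(23.126712 + 52.857902) = 8.7169 km
  T2: √((-0.0273·111.32)² + (0.0470·104.76)²) = √(9.235740 + 24.243019) = 5.7861 km
  T3: √((-0.0441·111.32)² + (0.0659·104.76)²) = √(24.100362 + 47.660853) = 8.4712 km
  → nearest: T2 (5.7861 km)
Q3 at 19.7600°N, 98.3548°W:
  T1: √((0.0206·111.32)² + (0.0280·104.76)²) = √(5.258730 + 8.604132) = 3.7233 km
  T2: √((0.0365·111.32)² + (0.0056·104.76)²) = √(16.509432 + 0.344165) = 4.1053 km
  T3: √((0.0197·111.32)² + (0.0245·104.76)²) = √(4.809267 + 6.587538) = 3.3759 km
  → nearest: T3 (3.3759 km)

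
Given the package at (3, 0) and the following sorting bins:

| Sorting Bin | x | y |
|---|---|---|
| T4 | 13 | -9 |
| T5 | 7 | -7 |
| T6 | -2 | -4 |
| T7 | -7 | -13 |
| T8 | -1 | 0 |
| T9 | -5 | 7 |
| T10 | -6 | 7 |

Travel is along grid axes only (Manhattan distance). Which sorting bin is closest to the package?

Distances from (3, 0):
T4: 19
T5: 11
T6: 9
T7: 23
T8: 4
T9: 15
T10: 16
Minimum: T8 at 4.

T8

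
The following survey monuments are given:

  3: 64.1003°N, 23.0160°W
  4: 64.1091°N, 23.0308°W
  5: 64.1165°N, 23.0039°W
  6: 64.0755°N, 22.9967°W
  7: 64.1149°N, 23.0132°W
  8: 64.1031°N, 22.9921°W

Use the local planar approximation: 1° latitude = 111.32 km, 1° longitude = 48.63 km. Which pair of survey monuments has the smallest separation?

5 and 7

Pairwise distances:
3–4: 1.2156 km
3–5: 1.8970 km
3–6: 2.9159 km
3–7: 1.6310 km
3–8: 1.2033 km
4–5: 1.5459 km
4–6: 4.0915 km
4–7: 1.0721 km
4–8: 1.9970 km
5–6: 4.5775 km
5–7: 0.4861 km
5–8: 1.5983 km
6–7: 4.4588 km
6–8: 3.0806 km
7–8: 1.6668 km
Closest pair: 5–7 at 0.4861 km.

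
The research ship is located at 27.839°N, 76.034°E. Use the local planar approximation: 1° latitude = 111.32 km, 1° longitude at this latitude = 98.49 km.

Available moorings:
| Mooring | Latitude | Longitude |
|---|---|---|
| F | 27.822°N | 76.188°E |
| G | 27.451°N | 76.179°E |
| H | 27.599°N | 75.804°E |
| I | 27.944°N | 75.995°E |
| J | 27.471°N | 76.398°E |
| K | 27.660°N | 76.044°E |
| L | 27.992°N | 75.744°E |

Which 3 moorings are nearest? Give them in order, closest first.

I, F, K

Distances from 27.839°N, 76.034°E:
F: 15.285 km
G: 45.492 km
H: 35.028 km
I: 12.304 km
J: 54.438 km
K: 19.951 km
L: 33.255 km
Sorted: I (12.304 km) < F (15.285 km) < K (19.951 km) < L (33.255 km) < H (35.028 km) < …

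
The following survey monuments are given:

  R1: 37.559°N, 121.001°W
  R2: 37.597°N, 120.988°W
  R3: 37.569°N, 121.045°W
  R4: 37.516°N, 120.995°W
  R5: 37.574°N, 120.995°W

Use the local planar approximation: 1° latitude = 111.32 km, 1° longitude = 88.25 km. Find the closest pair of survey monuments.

R1 and R5

Pairwise distances:
R1–R5: √((0.015·111.32)² + (0.006·88.25)²) = √(2.78823 + 0.28037) = 1.752 km
R2–R5: √((-0.023·111.32)² + (-0.007·88.25)²) = √(6.55544 + 0.38162) = 2.634 km
R1–R3: √((0.010·111.32)² + (-0.044·88.25)²) = √(1.23921 + 15.07769) = 4.039 km
R1–R2: √((0.038·111.32)² + (0.013·88.25)²) = √(17.89425 + 1.31618) = 4.383 km
R3–R5: √((0.005·111.32)² + (0.050·88.25)²) = √(0.30980 + 19.47016) = 4.447 km
R1–R4: √((-0.043·111.32)² + (0.006·88.25)²) = √(22.91307 + 0.28037) = 4.816 km
R2–R3: √((-0.028·111.32)² + (-0.057·88.25)²) = √(9.71544 + 25.30342) = 5.918 km
R4–R5: √((0.058·111.32)² + (0.000·88.25)²) = √(41.68717 + 0.00000) = 6.457 km
R3–R4: √((-0.053·111.32)² + (0.050·88.25)²) = √(34.80953 + 19.47016) = 7.367 km
R2–R4: √((-0.081·111.32)² + (-0.007·88.25)²) = √(81.30485 + 0.38162) = 9.038 km
Closest pair: R1–R5 at 1.752 km.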